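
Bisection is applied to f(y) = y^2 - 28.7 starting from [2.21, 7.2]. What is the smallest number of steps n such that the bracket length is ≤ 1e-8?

29

Initial width b − a = 7.2 − 2.21 = 4.990000.
After n steps the width is (b−a)/2^n; need (b−a)/2^n ≤ 1e-8.
So n ≥ log₂(4.990000/1e-8) = log₂(499000000.0000) ≈ 28.8945.
Hence n = 29.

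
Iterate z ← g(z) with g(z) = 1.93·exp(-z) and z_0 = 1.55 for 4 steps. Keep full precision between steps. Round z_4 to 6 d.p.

z_1 = g(1.550000) = 0.409639
z_2 = g(0.409639) = 1.281308
z_3 = g(1.281308) = 0.535911
z_4 = g(0.535911) = 1.129313

1.129313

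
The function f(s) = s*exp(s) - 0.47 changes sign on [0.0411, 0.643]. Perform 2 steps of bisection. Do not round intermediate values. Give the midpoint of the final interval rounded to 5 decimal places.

f(0.041100) = -0.427176, f(0.643000) = 0.753101 (opposite signs)
step 1: m = 0.342050, f(m) = 0.011548 > 0 → root in [0.041100, 0.342050]
step 2: m = 0.191575, f(m) = -0.237973 < 0 → root in [0.191575, 0.342050]
Midpoint of [0.191575, 0.342050] = 0.266813

0.26681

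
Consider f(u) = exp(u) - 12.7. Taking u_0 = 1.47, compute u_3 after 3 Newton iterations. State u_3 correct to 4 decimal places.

2.5765

f'(u) = exp(u)
u_0 = 1.470000: f = -8.350765, f' = 4.349235 → u_1 = 1.470000 - (-8.350765)/(4.349235) = 3.390054
u_1 = 3.390054: f = 16.967544, f' = 29.667544 → u_2 = 3.390054 - (16.967544)/(29.667544) = 2.818131
u_2 = 2.818131: f = 4.045522, f' = 16.745522 → u_3 = 2.818131 - (4.045522)/(16.745522) = 2.576543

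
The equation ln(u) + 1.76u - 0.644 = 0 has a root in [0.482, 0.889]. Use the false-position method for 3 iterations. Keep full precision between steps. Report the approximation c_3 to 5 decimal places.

0.62923

False-position update: c = (a·f(b) − b·f(a))/(f(b) − f(a)); replace the endpoint whose sign matches f(c).
f(0.482000) = -0.525491, f(0.889000) = 0.802982
step 1: c = 0.642993, f(c) = 0.046046 > 0 → new bracket [0.482000, 0.642993]
step 2: c = 0.630023, f(c) = 0.002840 > 0 → new bracket [0.482000, 0.630023]
step 3: c = 0.629227, f(c) = 0.000176 > 0 → new bracket [0.482000, 0.629227]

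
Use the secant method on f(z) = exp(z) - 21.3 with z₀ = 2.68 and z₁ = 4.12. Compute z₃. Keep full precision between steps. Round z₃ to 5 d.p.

2.98147

Secant update: z_(k+1) = z_k − f(z_k)·(z_k − z_(k-1))/(f(z_k) − f(z_(k-1))).
f(z_0) = -6.714907, f(z_1) = 40.259242
z_2 = 4.120000 - (40.259242)·(4.120000 - 2.680000)/(40.259242 - (-6.714907)) = 2.885847; f(z_2) = -3.381270
z_3 = 2.885847 - (-3.381270)·(2.885847 - 4.120000)/(-3.381270 - (40.259242)) = 2.981469; f(z_3) = -1.583244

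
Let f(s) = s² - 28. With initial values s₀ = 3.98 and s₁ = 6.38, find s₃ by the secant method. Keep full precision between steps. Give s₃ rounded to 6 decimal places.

5.278498

f(s_0) = -12.159600, f(s_1) = 12.704400
s_2 = 6.380000 - (12.704400)·(6.380000 - 3.980000)/(12.704400 - (-12.159600)) = 5.153707; f(s_2) = -1.439309
s_3 = 5.153707 - (-1.439309)·(5.153707 - 6.380000)/(-1.439309 - (12.704400)) = 5.278498; f(s_3) = -0.137458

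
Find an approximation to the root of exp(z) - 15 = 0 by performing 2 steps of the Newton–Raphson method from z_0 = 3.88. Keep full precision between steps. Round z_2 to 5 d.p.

Newton update: z ← z − f(z)/f'(z).
f'(z) = exp(z)
z_0 = 3.880000: f = 33.424215, f' = 48.424215 → z_1 = 3.880000 - (33.424215)/(48.424215) = 3.189762
z_1 = 3.189762: f = 9.282657, f' = 24.282657 → z_2 = 3.189762 - (9.282657)/(24.282657) = 2.807487

2.80749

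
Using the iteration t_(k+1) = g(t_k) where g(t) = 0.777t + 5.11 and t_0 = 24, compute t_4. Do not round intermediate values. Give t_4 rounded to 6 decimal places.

t_1 = g(24.000000) = 23.758000
t_2 = g(23.758000) = 23.569966
t_3 = g(23.569966) = 23.423864
t_4 = g(23.423864) = 23.310342

23.310342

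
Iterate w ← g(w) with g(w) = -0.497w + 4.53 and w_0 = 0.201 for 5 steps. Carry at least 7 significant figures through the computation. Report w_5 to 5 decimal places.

w_1 = g(0.201000) = 4.430103
w_2 = g(4.430103) = 2.328239
w_3 = g(2.328239) = 3.372865
w_4 = g(3.372865) = 2.853686
w_5 = g(2.853686) = 3.111718

3.11172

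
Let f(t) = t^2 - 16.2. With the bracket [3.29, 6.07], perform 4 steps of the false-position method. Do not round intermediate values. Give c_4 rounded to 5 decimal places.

4.02356

f(3.290000) = -5.375900, f(6.070000) = 20.644900
step 1: c = 3.864348, f(c) = -1.266812 < 0 → new bracket [3.864348, 6.070000]
step 2: c = 3.991867, f(c) = -0.265000 < 0 → new bracket [3.991867, 6.070000]
step 3: c = 4.018204, f(c) = -0.054038 < 0 → new bracket [4.018204, 6.070000]
step 4: c = 4.023560, f(c) = -0.010962 < 0 → new bracket [4.023560, 6.070000]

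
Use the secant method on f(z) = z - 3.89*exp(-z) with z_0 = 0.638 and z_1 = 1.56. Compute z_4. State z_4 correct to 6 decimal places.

f(z_0) = -1.417274, f(z_1) = 0.742571
z_2 = 1.560000 - (0.742571)·(1.560000 - 0.638000)/(0.742571 - (-1.417274)) = 1.243010; f(z_2) = 0.120688
z_3 = 1.243010 - (0.120688)·(1.243010 - 1.560000)/(0.120688 - (0.742571)) = 1.181492; f(z_3) = -0.012041
z_4 = 1.181492 - (-0.012041)·(1.181492 - 1.243010)/(-0.012041 - (0.120688)) = 1.187072; f(z_4) = 0.000182

1.187072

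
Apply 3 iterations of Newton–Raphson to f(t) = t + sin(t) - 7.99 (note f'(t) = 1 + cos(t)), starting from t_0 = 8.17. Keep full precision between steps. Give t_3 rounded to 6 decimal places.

7.197123

t_0 = 8.170000: f = 1.130480, f' = 0.689215 → t_1 = 8.170000 - (1.130480)/(0.689215) = 6.529758
t_1 = 6.529758: f = -1.216161, f' = 1.969755 → t_2 = 6.529758 - (-1.216161)/(1.969755) = 7.147175
t_2 = 7.147175: f = -0.082385, f' = 1.649409 → t_3 = 7.147175 - (-0.082385)/(1.649409) = 7.197123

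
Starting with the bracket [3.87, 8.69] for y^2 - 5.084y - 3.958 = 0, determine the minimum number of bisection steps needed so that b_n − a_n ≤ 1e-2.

9

Initial width b − a = 8.69 − 3.87 = 4.820000.
After n steps the width is (b−a)/2^n; need (b−a)/2^n ≤ 1e-2.
So n ≥ log₂(4.820000/1e-2) = log₂(482.0000) ≈ 8.9129.
Hence n = 9.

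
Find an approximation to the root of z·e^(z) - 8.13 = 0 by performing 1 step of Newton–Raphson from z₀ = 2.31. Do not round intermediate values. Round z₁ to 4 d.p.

f'(z) = (z + 1)·e^(z)
z_0 = 2.310000: f = 15.141921, f' = 33.346346 → z_1 = 2.310000 - (15.141921)/(33.346346) = 1.855920

1.8559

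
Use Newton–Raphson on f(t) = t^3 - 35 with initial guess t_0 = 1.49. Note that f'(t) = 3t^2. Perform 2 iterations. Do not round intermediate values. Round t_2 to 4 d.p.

Newton update: t ← t − f(t)/f'(t).
t_0 = 1.490000: f = -31.692051, f' = 6.660300 → t_1 = 1.490000 - (-31.692051)/(6.660300) = 6.248352
t_1 = 6.248352: f = 208.947536, f' = 117.125704 → t_2 = 6.248352 - (208.947536)/(117.125704) = 4.464392

4.4644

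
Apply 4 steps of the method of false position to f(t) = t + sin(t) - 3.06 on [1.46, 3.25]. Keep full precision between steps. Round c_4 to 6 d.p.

2.570623

False-position update: c = (a·f(b) − b·f(a))/(f(b) − f(a)); replace the endpoint whose sign matches f(c).
f(1.460000) = -0.606132, f(3.250000) = 0.081805
step 1: c = 3.037145, f(c) = 0.081403 > 0 → new bracket [1.460000, 3.037145]
step 2: c = 2.850414, f(c) = 0.077495 > 0 → new bracket [1.460000, 2.850414]
step 3: c = 2.692798, f(c) = 0.066678 > 0 → new bracket [1.460000, 2.692798]
step 4: c = 2.570623, f(c) = 0.051071 > 0 → new bracket [1.460000, 2.570623]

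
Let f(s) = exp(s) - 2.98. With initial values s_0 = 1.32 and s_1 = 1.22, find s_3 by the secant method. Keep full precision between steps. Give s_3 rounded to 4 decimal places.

1.0928

f(s_0) = 0.763421, f(s_1) = 0.407188
s_2 = 1.220000 - (0.407188)·(1.220000 - 1.320000)/(0.407188 - (0.763421)) = 1.105696; f(s_2) = 0.041328
s_3 = 1.105696 - (0.041328)·(1.105696 - 1.220000)/(0.041328 - (0.407188)) = 1.092785; f(s_3) = 0.002568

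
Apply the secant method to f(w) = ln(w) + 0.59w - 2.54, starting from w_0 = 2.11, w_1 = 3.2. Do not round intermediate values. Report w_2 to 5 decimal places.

f(w_0) = -0.548412, f(w_1) = 0.511151
w_2 = 3.200000 - (0.511151)·(3.200000 - 2.110000)/(0.511151 - (-0.548412)) = 2.674166; f(w_2) = 0.021395

2.67417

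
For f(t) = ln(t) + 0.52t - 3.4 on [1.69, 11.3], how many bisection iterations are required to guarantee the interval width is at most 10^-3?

14

Initial width b − a = 11.3 − 1.69 = 9.610000.
After n steps the width is (b−a)/2^n; need (b−a)/2^n ≤ 10^-3.
So n ≥ log₂(9.610000/10^-3) = log₂(9610.0000) ≈ 13.2303.
Hence n = 14.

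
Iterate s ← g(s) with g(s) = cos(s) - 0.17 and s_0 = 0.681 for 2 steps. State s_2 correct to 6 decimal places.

s_1 = g(0.681000) = 0.606944
s_2 = g(0.606944) = 0.651395

0.651395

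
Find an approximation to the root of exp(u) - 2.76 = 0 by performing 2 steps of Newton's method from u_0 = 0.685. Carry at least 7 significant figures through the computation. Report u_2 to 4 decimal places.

f'(u) = exp(u)
u_0 = 0.685000: f = -0.776228, f' = 1.983772 → u_1 = 0.685000 - (-0.776228)/(1.983772) = 1.076289
u_1 = 1.076289: f = 0.173772, f' = 2.933772 → u_2 = 1.076289 - (0.173772)/(2.933772) = 1.017057

1.0171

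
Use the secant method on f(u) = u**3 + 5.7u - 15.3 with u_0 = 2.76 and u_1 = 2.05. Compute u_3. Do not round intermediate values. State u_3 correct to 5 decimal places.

1.75635

Secant update: u_(k+1) = u_k − f(u_k)·(u_k − u_(k-1))/(f(u_k) − f(u_(k-1))).
f(u_0) = 21.456576, f(u_1) = 5.000125
u_2 = 2.050000 - (5.000125)·(2.050000 - 2.760000)/(5.000125 - (21.456576)) = 1.834274; f(u_2) = 1.326885
u_3 = 1.834274 - (1.326885)·(1.834274 - 2.050000)/(1.326885 - (5.000125)) = 1.756347; f(u_3) = 0.129077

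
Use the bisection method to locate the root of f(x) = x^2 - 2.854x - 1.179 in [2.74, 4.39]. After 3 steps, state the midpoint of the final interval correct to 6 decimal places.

3.255625

f(2.740000) = -1.491360, f(4.390000) = 5.564040 (opposite signs)
step 1: m = 3.565000, f(m) = 1.355715 > 0 → root in [2.740000, 3.565000]
step 2: m = 3.152500, f(m) = -0.237979 < 0 → root in [3.152500, 3.565000]
step 3: m = 3.358750, f(m) = 0.516329 > 0 → root in [3.152500, 3.358750]
Midpoint of [3.152500, 3.358750] = 3.255625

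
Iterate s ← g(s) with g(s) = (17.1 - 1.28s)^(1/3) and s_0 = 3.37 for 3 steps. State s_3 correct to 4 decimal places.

s_1 = g(3.370000) = 2.338385
s_2 = g(2.338385) = 2.416259
s_3 = g(2.416259) = 2.410555

2.4106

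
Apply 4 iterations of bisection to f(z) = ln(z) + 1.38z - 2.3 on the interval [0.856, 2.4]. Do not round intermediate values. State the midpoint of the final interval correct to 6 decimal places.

f(0.856000) = -1.274205, f(2.400000) = 1.887469 (opposite signs)
step 1: m = 1.628000, f(m) = 0.433992 > 0 → root in [0.856000, 1.628000]
step 2: m = 1.242000, f(m) = -0.369317 < 0 → root in [1.242000, 1.628000]
step 3: m = 1.435000, f(m) = 0.041465 > 0 → root in [1.242000, 1.435000]
step 4: m = 1.338500, f(m) = -0.161320 < 0 → root in [1.338500, 1.435000]
Midpoint of [1.338500, 1.435000] = 1.386750

1.386750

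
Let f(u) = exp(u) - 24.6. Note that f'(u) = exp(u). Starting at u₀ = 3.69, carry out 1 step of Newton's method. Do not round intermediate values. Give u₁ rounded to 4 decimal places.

u_0 = 3.690000: f = 15.444847, f' = 40.044847 → u_1 = 3.690000 - (15.444847)/(40.044847) = 3.304311

3.3043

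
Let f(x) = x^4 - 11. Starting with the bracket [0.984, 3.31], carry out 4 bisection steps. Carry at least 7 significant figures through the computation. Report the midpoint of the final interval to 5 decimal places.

1.78356

f(0.984000) = -10.062480, f(3.310000) = 109.036127 (opposite signs)
step 1: m = 2.147000, f(m) = 10.248495 > 0 → root in [0.984000, 2.147000]
step 2: m = 1.565500, f(m) = -4.993627 < 0 → root in [1.565500, 2.147000]
step 3: m = 1.856250, f(m) = 0.872601 > 0 → root in [1.565500, 1.856250]
step 4: m = 1.710875, f(m) = -2.432125 < 0 → root in [1.710875, 1.856250]
Midpoint of [1.710875, 1.856250] = 1.783563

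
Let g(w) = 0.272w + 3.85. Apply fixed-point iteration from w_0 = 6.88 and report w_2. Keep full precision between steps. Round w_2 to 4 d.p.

w_1 = g(6.880000) = 5.721360
w_2 = g(5.721360) = 5.406210

5.4062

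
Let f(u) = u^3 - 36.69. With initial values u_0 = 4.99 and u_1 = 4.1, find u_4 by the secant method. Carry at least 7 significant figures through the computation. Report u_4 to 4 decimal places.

3.3265

Secant update: u_(k+1) = u_k − f(u_k)·(u_k − u_(k-1))/(f(u_k) − f(u_(k-1))).
f(u_0) = 87.561499, f(u_1) = 32.231000
u_2 = 4.100000 - (32.231000)·(4.100000 - 4.990000)/(32.231000 - (87.561499)) = 3.581559; f(u_2) = 9.252687
u_3 = 3.581559 - (9.252687)·(3.581559 - 4.100000)/(9.252687 - (32.231000)) = 3.372798; f(u_3) = 1.678175
u_4 = 3.372798 - (1.678175)·(3.372798 - 3.581559)/(1.678175 - (9.252687)) = 3.326546; f(u_4) = 0.121262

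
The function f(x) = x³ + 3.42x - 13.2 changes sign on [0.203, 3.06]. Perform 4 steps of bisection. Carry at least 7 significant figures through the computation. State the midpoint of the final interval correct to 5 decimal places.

f(0.203000) = -12.497375, f(3.060000) = 25.917816 (opposite signs)
step 1: m = 1.631500, f(m) = -3.277556 < 0 → root in [1.631500, 3.060000]
step 2: m = 2.345750, f(m) = 7.730055 > 0 → root in [1.631500, 2.345750]
step 3: m = 1.988625, f(m) = 1.465372 > 0 → root in [1.631500, 1.988625]
step 4: m = 1.810062, f(m) = -1.079231 < 0 → root in [1.810062, 1.988625]
Midpoint of [1.810062, 1.988625] = 1.899344

1.89934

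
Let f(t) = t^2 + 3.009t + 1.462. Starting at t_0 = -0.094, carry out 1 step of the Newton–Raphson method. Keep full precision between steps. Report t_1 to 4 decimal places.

-0.5151

Newton update: t ← t − f(t)/f'(t).
f'(t) = 2t + 3.009
t_0 = -0.094000: f = 1.187990, f' = 2.821000 → t_1 = -0.094000 - (1.187990)/(2.821000) = -0.515124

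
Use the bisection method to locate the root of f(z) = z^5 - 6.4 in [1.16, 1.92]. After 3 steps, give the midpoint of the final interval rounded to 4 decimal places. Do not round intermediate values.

1.4925

f(1.160000) = -4.299658, f(1.920000) = 19.691926 (opposite signs)
step 1: m = 1.540000, f(m) = 2.261709 > 0 → root in [1.160000, 1.540000]
step 2: m = 1.350000, f(m) = -1.915967 < 0 → root in [1.350000, 1.540000]
step 3: m = 1.445000, f(m) = -0.100019 < 0 → root in [1.445000, 1.540000]
Midpoint of [1.445000, 1.540000] = 1.492500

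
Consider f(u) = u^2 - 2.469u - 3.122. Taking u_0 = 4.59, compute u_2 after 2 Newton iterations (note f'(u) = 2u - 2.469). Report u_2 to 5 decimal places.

3.39967

Newton update: u ← u − f(u)/f'(u).
u_0 = 4.590000: f = 6.613390, f' = 6.711000 → u_1 = 4.590000 - (6.613390)/(6.711000) = 3.604545
u_1 = 3.604545: f = 0.971122, f' = 4.740090 → u_2 = 3.604545 - (0.971122)/(4.740090) = 3.399671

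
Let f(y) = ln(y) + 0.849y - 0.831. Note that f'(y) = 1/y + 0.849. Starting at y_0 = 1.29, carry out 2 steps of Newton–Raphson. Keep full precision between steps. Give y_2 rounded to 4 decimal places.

0.9902

y_0 = 1.290000: f = 0.518852, f' = 1.624194 → y_1 = 1.290000 - (0.518852)/(1.624194) = 0.970548
y_1 = 0.970548: f = -0.036899, f' = 1.879346 → y_2 = 0.970548 - (-0.036899)/(1.879346) = 0.990182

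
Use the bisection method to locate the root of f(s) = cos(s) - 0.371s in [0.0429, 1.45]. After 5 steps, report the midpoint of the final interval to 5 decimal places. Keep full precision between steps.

1.12021

f(0.042900) = 0.983164, f(1.450000) = -0.417447 (opposite signs)
step 1: m = 0.746450, f(m) = 0.457171 > 0 → root in [0.746450, 1.450000]
step 2: m = 1.098225, f(m) = 0.047736 > 0 → root in [1.098225, 1.450000]
step 3: m = 1.274112, f(m) = -0.180345 < 0 → root in [1.098225, 1.274112]
step 4: m = 1.186169, f(m) = -0.064855 < 0 → root in [1.098225, 1.186169]
step 5: m = 1.142197, f(m) = -0.008158 < 0 → root in [1.098225, 1.142197]
Midpoint of [1.098225, 1.142197] = 1.120211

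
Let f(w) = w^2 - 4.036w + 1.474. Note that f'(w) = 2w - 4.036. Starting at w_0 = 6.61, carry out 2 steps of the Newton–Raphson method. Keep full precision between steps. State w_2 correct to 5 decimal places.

3.81122

w_0 = 6.610000: f = 18.488140, f' = 9.184000 → w_1 = 6.610000 - (18.488140)/(9.184000) = 4.596919
w_1 = 4.596919: f = 4.052497, f' = 5.157837 → w_2 = 4.596919 - (4.052497)/(5.157837) = 3.811222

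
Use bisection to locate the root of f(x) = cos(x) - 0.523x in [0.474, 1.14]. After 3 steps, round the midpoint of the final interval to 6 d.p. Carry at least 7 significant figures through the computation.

f(0.474000) = 0.641848, f(1.140000) = -0.178625 (opposite signs)
step 1: m = 0.807000, f(m) = 0.269607 > 0 → root in [0.807000, 1.140000]
step 2: m = 0.973500, f(m) = 0.053268 > 0 → root in [0.973500, 1.140000]
step 3: m = 1.056750, f(m) = -0.060976 < 0 → root in [0.973500, 1.056750]
Midpoint of [0.973500, 1.056750] = 1.015125

1.015125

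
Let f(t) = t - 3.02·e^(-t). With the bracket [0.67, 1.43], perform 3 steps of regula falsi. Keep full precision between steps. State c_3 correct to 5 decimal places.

1.05369

False-position update: c = (a·f(b) − b·f(a))/(f(b) − f(a)); replace the endpoint whose sign matches f(c).
f(0.670000) = -0.875360, f(1.430000) = 0.707287
step 1: c = 1.090355, f(c) = 0.075342 > 0 → new bracket [0.670000, 1.090355]
step 2: c = 1.057043, f(c) = 0.007647 > 0 → new bracket [0.670000, 1.057043]
step 3: c = 1.053691, f(c) = 0.000772 > 0 → new bracket [0.670000, 1.053691]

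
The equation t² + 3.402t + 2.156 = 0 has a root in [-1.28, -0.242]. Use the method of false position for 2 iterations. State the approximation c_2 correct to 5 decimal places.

-0.88080

False-position update: c = (a·f(b) − b·f(a))/(f(b) − f(a)); replace the endpoint whose sign matches f(c).
f(-1.280000) = -0.560160, f(-0.242000) = 1.391280
step 1: c = -0.982043, f(c) = -0.220501 < 0 → new bracket [-0.982043, -0.242000]
step 2: c = -0.880800, f(c) = -0.064674 < 0 → new bracket [-0.880800, -0.242000]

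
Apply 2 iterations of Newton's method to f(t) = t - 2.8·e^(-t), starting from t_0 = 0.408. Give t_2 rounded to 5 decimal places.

f'(t) = 1 + 2.8·e^(-t)
t_0 = 0.408000: f = -1.453941, f' = 2.861941 → t_1 = 0.408000 - (-1.453941)/(2.861941) = 0.916026
t_1 = 0.916026: f = -0.204270, f' = 2.120296 → t_2 = 0.916026 - (-0.204270)/(2.120296) = 1.012367

1.01237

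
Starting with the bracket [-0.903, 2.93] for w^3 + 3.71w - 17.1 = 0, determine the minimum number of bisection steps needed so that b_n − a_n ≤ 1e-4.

Initial width b − a = 2.93 − -0.903 = 3.833000.
After n steps the width is (b−a)/2^n; need (b−a)/2^n ≤ 1e-4.
So n ≥ log₂(3.833000/1e-4) = log₂(38330.0000) ≈ 15.2262.
Hence n = 16.

16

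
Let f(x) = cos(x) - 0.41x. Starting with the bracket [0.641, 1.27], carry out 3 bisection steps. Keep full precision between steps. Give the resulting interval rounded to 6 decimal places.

[1.034125, 1.112750]

f(0.641000) = 0.538688, f(1.270000) = -0.224419 (opposite signs)
step 1: m = 0.955500, f(m) = 0.185446 > 0 → root in [0.955500, 1.270000]
step 2: m = 1.112750, f(m) = -0.014031 < 0 → root in [0.955500, 1.112750]
step 3: m = 1.034125, f(m) = 0.087287 > 0 → root in [1.034125, 1.112750]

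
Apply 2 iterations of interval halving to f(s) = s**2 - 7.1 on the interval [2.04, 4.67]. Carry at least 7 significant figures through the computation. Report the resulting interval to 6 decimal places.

f(2.040000) = -2.938400, f(4.670000) = 14.708900 (opposite signs)
step 1: m = 3.355000, f(m) = 4.156025 > 0 → root in [2.040000, 3.355000]
step 2: m = 2.697500, f(m) = 0.176506 > 0 → root in [2.040000, 2.697500]

[2.040000, 2.697500]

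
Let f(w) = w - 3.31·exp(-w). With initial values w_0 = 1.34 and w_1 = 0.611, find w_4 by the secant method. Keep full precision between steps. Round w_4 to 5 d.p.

f(w_0) = 0.473291, f(w_1) = -1.185694
w_2 = 0.611000 - (-1.185694)·(0.611000 - 1.340000)/(-1.185694 - (0.473291)) = 1.132024; f(w_2) = 0.064946
w_3 = 1.132024 - (0.064946)·(1.132024 - 0.611000)/(0.064946 - (-1.185694)) = 1.104967; f(w_3) = 0.008623
w_4 = 1.104967 - (0.008623)·(1.104967 - 1.132024)/(0.008623 - (0.064946)) = 1.100825; f(w_4) = -0.000070

1.10082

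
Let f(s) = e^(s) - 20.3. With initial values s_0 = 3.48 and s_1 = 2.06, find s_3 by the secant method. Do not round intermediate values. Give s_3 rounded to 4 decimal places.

f(s_0) = 12.159722, f(s_1) = -12.454030
s_2 = 2.060000 - (-12.454030)·(2.060000 - 3.480000)/(-12.454030 - (12.159722)) = 2.778490; f(s_2) = -4.205308
s_3 = 2.778490 - (-4.205308)·(2.778490 - 2.060000)/(-4.205308 - (-12.454030)) = 3.144785; f(s_3) = 2.914684

3.1448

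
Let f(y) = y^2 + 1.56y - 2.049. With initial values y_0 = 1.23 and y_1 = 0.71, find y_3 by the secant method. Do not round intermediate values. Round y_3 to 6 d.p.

0.850840

f(y_0) = 1.382700, f(y_1) = -0.437300
y_2 = 0.710000 - (-0.437300)·(0.710000 - 1.230000)/(-0.437300 - (1.382700)) = 0.834943; f(y_2) = -0.049360
y_3 = 0.834943 - (-0.049360)·(0.834943 - 0.710000)/(-0.049360 - (-0.437300)) = 0.850840; f(y_3) = 0.002239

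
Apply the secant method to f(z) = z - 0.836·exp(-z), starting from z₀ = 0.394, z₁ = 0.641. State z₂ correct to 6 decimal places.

f(z_0) = -0.169760, f(z_1) = 0.200624
z_2 = 0.641000 - (0.200624)·(0.641000 - 0.394000)/(0.200624 - (-0.169760)) = 0.507209; f(z_2) = 0.003791

0.507209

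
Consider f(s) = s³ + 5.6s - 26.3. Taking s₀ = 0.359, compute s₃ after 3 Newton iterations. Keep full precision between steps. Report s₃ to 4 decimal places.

f'(s) = 3s² + 5.6
s_0 = 0.359000: f = -24.243332, f' = 5.986643 → s_1 = 0.359000 - (-24.243332)/(5.986643) = 4.408570
s_1 = 4.408570: f = 84.070727, f' = 63.906476 → s_2 = 4.408570 - (84.070727)/(63.906476) = 3.093043
s_2 = 3.093043: f = 20.611914, f' = 34.300741 → s_3 = 3.093043 - (20.611914)/(34.300741) = 2.492125

2.4921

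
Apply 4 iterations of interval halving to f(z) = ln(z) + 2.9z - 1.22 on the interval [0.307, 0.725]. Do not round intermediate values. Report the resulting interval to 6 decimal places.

[0.594375, 0.620500]

f(0.307000) = -1.510608, f(0.725000) = 0.560916 (opposite signs)
step 1: m = 0.516000, f(m) = -0.385249 < 0 → root in [0.516000, 0.725000]
step 2: m = 0.620500, f(m) = 0.102220 > 0 → root in [0.516000, 0.620500]
step 3: m = 0.568250, f(m) = -0.137269 < 0 → root in [0.568250, 0.620500]
step 4: m = 0.594375, f(m) = -0.016557 < 0 → root in [0.594375, 0.620500]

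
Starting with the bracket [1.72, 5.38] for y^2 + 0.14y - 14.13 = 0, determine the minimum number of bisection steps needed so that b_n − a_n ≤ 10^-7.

Initial width b − a = 5.38 − 1.72 = 3.660000.
After n steps the width is (b−a)/2^n; need (b−a)/2^n ≤ 10^-7.
So n ≥ log₂(3.660000/10^-7) = log₂(36600000.0000) ≈ 25.1253.
Hence n = 26.

26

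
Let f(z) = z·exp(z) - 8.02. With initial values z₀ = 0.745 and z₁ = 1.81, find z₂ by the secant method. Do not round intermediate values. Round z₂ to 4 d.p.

f(z_0) = -6.450701, f(z_1) = 3.039910
z_2 = 1.810000 - (3.039910)·(1.810000 - 0.745000)/(3.039910 - (-6.450701)) = 1.468873; f(z_2) = -1.638722

1.4689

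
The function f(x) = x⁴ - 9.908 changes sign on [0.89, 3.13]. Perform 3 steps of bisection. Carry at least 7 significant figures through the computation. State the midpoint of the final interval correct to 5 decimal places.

f(0.890000) = -9.280578, f(3.130000) = 86.071250 (opposite signs)
step 1: m = 2.010000, f(m) = 6.414408 > 0 → root in [0.890000, 2.010000]
step 2: m = 1.450000, f(m) = -5.487494 < 0 → root in [1.450000, 2.010000]
step 3: m = 1.730000, f(m) = -0.950550 < 0 → root in [1.730000, 2.010000]
Midpoint of [1.730000, 2.010000] = 1.870000

1.87000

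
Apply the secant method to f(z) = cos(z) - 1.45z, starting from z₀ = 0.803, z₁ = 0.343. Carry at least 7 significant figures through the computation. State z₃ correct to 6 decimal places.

f(z_0) = -0.469798, f(z_1) = 0.444400
z_2 = 0.343000 - (0.444400)·(0.343000 - 0.803000)/(0.444400 - (-0.469798)) = 0.566610; f(z_2) = 0.022141
z_3 = 0.566610 - (0.022141)·(0.566610 - 0.343000)/(0.022141 - (0.444400)) = 0.578335; f(z_3) = -0.001212

0.578335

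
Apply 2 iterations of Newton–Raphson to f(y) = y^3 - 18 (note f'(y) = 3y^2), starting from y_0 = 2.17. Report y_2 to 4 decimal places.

2.6244

Newton update: y ← y − f(y)/f'(y).
y_0 = 2.170000: f = -7.781687, f' = 14.126700 → y_1 = 2.170000 - (-7.781687)/(14.126700) = 2.720850
y_1 = 2.720850: f = 2.142511, f' = 22.209068 → y_2 = 2.720850 - (2.142511)/(22.209068) = 2.624380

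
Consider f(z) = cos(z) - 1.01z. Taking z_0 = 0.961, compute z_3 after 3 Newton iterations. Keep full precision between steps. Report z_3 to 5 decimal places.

f'(z) = -sin(z) - 1.01
z_0 = 0.961000: f = -0.397909, f' = -1.829765 → z_1 = 0.961000 - (-0.397909)/(-1.829765) = 0.743535
z_1 = 0.743535: f = -0.014890, f' = -1.686894 → z_2 = 0.743535 - (-0.014890)/(-1.686894) = 0.734708
z_2 = 0.734708: f = -0.000029, f' = -1.680371 → z_3 = 0.734708 - (-0.000029)/(-1.680371) = 0.734691

0.73469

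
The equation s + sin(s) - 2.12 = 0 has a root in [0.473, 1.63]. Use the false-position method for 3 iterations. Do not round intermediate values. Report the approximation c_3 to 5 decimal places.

f(0.473000) = -1.191441, f(1.630000) = 0.508248
step 1: c = 1.284029, f(c) = 0.123192 > 0 → new bracket [0.473000, 1.284029]
step 2: c = 1.208029, f(c) = 0.022947 > 0 → new bracket [0.473000, 1.208029]
step 3: c = 1.194140, f(c) = 0.004039 > 0 → new bracket [0.473000, 1.194140]

1.19414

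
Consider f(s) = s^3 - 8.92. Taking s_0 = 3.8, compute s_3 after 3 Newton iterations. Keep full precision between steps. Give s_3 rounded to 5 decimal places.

2.08361

f'(s) = 3s^2
s_0 = 3.800000: f = 45.952000, f' = 43.320000 → s_1 = 3.800000 - (45.952000)/(43.320000) = 2.739243
s_1 = 2.739243: f = 11.633775, f' = 22.510354 → s_2 = 2.739243 - (11.633775)/(22.510354) = 2.222424
s_2 = 2.222424: f = 2.056926, f' = 14.817505 → s_3 = 2.222424 - (2.056926)/(14.817505) = 2.083607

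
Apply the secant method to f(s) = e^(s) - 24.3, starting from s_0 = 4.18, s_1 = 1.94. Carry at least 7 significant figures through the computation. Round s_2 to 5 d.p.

2.60506

f(s_0) = 41.065853, f(s_1) = -17.341249
s_2 = 1.940000 - (-17.341249)·(1.940000 - 4.180000)/(-17.341249 - (41.065853)) = 2.605063; f(s_2) = -10.767923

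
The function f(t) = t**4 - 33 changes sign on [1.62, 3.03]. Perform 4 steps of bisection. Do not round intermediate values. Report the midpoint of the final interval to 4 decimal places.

2.3691

f(1.620000) = -26.112525, f(3.030000) = 51.288925 (opposite signs)
step 1: m = 2.325000, f(m) = -3.779218 < 0 → root in [2.325000, 3.030000]
step 2: m = 2.677500, f(m) = 18.394651 > 0 → root in [2.325000, 2.677500]
step 3: m = 2.501250, f(m) = 6.140684 > 0 → root in [2.325000, 2.501250]
step 4: m = 2.413125, f(m) = 0.909335 > 0 → root in [2.325000, 2.413125]
Midpoint of [2.325000, 2.413125] = 2.369063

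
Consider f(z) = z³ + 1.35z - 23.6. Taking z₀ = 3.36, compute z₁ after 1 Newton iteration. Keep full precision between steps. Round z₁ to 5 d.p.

2.82423

f'(z) = 3z² + 1.35
z_0 = 3.360000: f = 18.869056, f' = 35.218800 → z_1 = 3.360000 - (18.869056)/(35.218800) = 2.824233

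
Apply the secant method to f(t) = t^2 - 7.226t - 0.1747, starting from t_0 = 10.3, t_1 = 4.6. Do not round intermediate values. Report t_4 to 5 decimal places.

7.13253

f(t_0) = 31.487500, f(t_1) = -12.254300
t_2 = 4.600000 - (-12.254300)·(4.600000 - 10.300000)/(-12.254300 - (31.487500)) = 6.196860; f(t_2) = -6.552139
t_3 = 6.196860 - (-6.552139)·(6.196860 - 4.600000)/(-6.552139 - (-12.254300)) = 8.031751; f(t_3) = 6.296890
t_4 = 8.031751 - (6.296890)·(8.031751 - 6.196860)/(6.296890 - (-6.552139)) = 7.132530; f(t_4) = -0.841374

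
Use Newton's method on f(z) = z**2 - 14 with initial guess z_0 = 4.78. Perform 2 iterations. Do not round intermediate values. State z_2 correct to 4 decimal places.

3.7433

f'(z) = 2z
z_0 = 4.780000: f = 8.848400, f' = 9.560000 → z_1 = 4.780000 - (8.848400)/(9.560000) = 3.854435
z_1 = 3.854435: f = 0.856670, f' = 7.708870 → z_2 = 3.854435 - (0.856670)/(7.708870) = 3.743307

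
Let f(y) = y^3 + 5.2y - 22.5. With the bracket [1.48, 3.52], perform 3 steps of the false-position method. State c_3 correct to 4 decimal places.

2.1867

f(1.480000) = -11.562208, f(3.520000) = 39.418208
step 1: c = 1.942666, f(c) = -5.066610 < 0 → new bracket [1.942666, 3.520000]
step 2: c = 2.122317, f(c) = -1.904551 < 0 → new bracket [2.122317, 3.520000]
step 3: c = 2.186736, f(c) = -0.672415 < 0 → new bracket [2.186736, 3.520000]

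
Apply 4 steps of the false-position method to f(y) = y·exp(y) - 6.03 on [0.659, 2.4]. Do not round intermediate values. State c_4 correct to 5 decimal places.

f(0.659000) = -4.756246, f(2.400000) = 20.425623
step 1: c = 0.987833, f(c) = -3.377266 < 0 → new bracket [0.987833, 2.400000]
step 2: c = 1.188198, f(c) = -2.131331 < 0 → new bracket [1.188198, 2.400000]
step 3: c = 1.302697, f(c) = -1.237111 < 0 → new bracket [1.302697, 2.400000]
step 4: c = 1.365361, f(c) = -0.681691 < 0 → new bracket [1.365361, 2.400000]

1.36536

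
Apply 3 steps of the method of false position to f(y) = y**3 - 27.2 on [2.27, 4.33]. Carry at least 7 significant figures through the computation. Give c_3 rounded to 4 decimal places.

2.9743

f(2.270000) = -15.502917, f(4.330000) = 53.982737
step 1: c = 2.729606, f(c) = -6.862396 < 0 → new bracket [2.729606, 4.330000]
step 2: c = 2.910106, f(c) = -2.555145 < 0 → new bracket [2.910106, 4.330000]
step 3: c = 2.974276, f(c) = -0.888619 < 0 → new bracket [2.974276, 4.330000]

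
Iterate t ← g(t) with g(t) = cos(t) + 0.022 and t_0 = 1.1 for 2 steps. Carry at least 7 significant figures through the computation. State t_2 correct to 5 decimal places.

0.91102

t_1 = g(1.100000) = 0.475596
t_2 = g(0.475596) = 0.911020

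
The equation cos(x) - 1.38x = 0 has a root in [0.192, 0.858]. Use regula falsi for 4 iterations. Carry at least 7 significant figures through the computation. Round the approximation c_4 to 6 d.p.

0.598627

f(0.192000) = 0.716665, f(0.858000) = -0.530088
step 1: c = 0.574833, f(c) = 0.046013 > 0 → new bracket [0.574833, 0.858000]
step 2: c = 0.597450, f(c) = 0.002292 > 0 → new bracket [0.597450, 0.858000]
step 3: c = 0.598572, f(c) = 0.000113 > 0 → new bracket [0.598572, 0.858000]
step 4: c = 0.598627, f(c) = 0.000006 > 0 → new bracket [0.598627, 0.858000]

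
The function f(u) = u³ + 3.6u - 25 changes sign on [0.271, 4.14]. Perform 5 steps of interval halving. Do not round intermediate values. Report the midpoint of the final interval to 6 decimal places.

2.507766

f(0.271000) = -24.004497, f(4.140000) = 60.861944 (opposite signs)
step 1: m = 2.205500, f(m) = -6.332140 < 0 → root in [2.205500, 4.140000]
step 2: m = 3.172750, f(m) = 18.359888 > 0 → root in [2.205500, 3.172750]
step 3: m = 2.689125, f(m) = 4.126970 > 0 → root in [2.205500, 2.689125]
step 4: m = 2.447312, f(m) = -1.531892 < 0 → root in [2.447312, 2.689125]
step 5: m = 2.568219, f(m) = 1.184910 > 0 → root in [2.447312, 2.568219]
Midpoint of [2.447312, 2.568219] = 2.507766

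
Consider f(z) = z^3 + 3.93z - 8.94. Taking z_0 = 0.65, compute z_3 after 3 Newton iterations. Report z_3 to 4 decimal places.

f'(z) = 3z^2 + 3.93
z_0 = 0.650000: f = -6.110875, f' = 5.197500 → z_1 = 0.650000 - (-6.110875)/(5.197500) = 1.825734
z_1 = 1.825734: f = 4.320856, f' = 13.929909 → z_2 = 1.825734 - (4.320856)/(13.929909) = 1.515548
z_2 = 1.515548: f = 0.497145, f' = 10.820658 → z_3 = 1.515548 - (0.497145)/(10.820658) = 1.469604

1.4696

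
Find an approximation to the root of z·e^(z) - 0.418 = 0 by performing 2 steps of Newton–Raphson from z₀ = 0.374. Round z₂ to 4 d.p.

f'(z) = (z + 1)·e^(z)
z_0 = 0.374000: f = 0.125623, f' = 1.997160 → z_1 = 0.374000 - (0.125623)/(1.997160) = 0.311099
z_1 = 0.311099: f = 0.006627, f' = 1.789552 → z_2 = 0.311099 - (0.006627)/(1.789552) = 0.307396

0.3074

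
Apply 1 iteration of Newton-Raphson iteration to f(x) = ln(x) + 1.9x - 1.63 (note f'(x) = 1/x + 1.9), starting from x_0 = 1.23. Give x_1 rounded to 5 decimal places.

0.89310

x_0 = 1.230000: f = 0.914014, f' = 2.713008 → x_1 = 1.230000 - (0.914014)/(2.713008) = 0.893099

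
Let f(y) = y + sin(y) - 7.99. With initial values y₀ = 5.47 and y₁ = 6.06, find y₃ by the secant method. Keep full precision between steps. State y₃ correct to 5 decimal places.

Secant update: y_(k+1) = y_k − f(y_k)·(y_k − y_(k-1))/(f(y_k) − f(y_(k-1))).
f(y_0) = -3.246480, f(y_1) = -2.151337
y_2 = 6.060000 - (-2.151337)·(6.060000 - 5.470000)/(-2.151337 - (-3.246480)) = 7.219017; f(y_2) = 0.034109
y_3 = 7.219017 - (0.034109)·(7.219017 - 6.060000)/(0.034109 - (-2.151337)) = 7.200927; f(y_3) = 0.005159

7.20093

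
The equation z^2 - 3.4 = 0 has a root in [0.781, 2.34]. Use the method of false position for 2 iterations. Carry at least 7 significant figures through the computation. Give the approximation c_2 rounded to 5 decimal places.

f(0.781000) = -2.790039, f(2.340000) = 2.075600
step 1: c = 1.674957, f(c) = -0.594520 < 0 → new bracket [1.674957, 2.340000]
step 2: c = 1.823033, f(c) = -0.076551 < 0 → new bracket [1.823033, 2.340000]

1.82303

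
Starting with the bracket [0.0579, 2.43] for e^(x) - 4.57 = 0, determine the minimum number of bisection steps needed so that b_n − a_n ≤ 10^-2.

8

Initial width b − a = 2.43 − 0.0579 = 2.372100.
After n steps the width is (b−a)/2^n; need (b−a)/2^n ≤ 10^-2.
So n ≥ log₂(2.372100/10^-2) = log₂(237.2100) ≈ 7.8900.
Hence n = 8.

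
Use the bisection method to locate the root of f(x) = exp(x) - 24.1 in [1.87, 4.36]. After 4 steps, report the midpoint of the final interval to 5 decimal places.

f(1.870000) = -17.611704, f(4.360000) = 54.157134 (opposite signs)
step 1: m = 3.115000, f(m) = -1.566570 < 0 → root in [3.115000, 4.360000]
step 2: m = 3.737500, f(m) = 17.892877 > 0 → root in [3.115000, 3.737500]
step 3: m = 3.426250, f(m) = 6.661072 > 0 → root in [3.115000, 3.426250]
step 4: m = 3.270625, f(m) = 2.227789 > 0 → root in [3.115000, 3.270625]
Midpoint of [3.115000, 3.270625] = 3.192813

3.19281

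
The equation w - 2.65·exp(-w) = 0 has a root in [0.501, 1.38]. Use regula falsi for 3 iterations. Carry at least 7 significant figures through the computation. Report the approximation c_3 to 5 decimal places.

0.98807

f(0.501000) = -1.104700, f(1.380000) = 0.713317
step 1: c = 1.035116, f(c) = 0.093875 > 0 → new bracket [0.501000, 1.035116]
step 2: c = 0.993283, f(c) = 0.011832 > 0 → new bracket [0.501000, 0.993283]
step 3: c = 0.988066, f(c) = 0.001482 > 0 → new bracket [0.501000, 0.988066]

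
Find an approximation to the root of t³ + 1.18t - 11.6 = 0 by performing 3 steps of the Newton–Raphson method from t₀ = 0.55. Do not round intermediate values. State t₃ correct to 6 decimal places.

Newton update: t ← t − f(t)/f'(t).
f'(t) = 3t² + 1.18
t_0 = 0.550000: f = -10.784625, f' = 2.087500 → t_1 = 0.550000 - (-10.784625)/(2.087500) = 5.716287
t_1 = 5.716287: f = 181.930295, f' = 99.207826 → t_2 = 5.716287 - (181.930295)/(99.207826) = 3.882457
t_2 = 3.882457: f = 51.503424, f' = 46.400425 → t_3 = 3.882457 - (51.503424)/(46.400425) = 2.772480

2.772480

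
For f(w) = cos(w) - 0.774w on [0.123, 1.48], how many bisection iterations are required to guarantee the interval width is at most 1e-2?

Initial width b − a = 1.48 − 0.123 = 1.357000.
After n steps the width is (b−a)/2^n; need (b−a)/2^n ≤ 1e-2.
So n ≥ log₂(1.357000/1e-2) = log₂(135.7000) ≈ 7.0843.
Hence n = 8.

8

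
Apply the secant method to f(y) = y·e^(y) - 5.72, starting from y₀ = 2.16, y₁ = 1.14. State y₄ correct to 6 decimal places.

1.402214

f(y_0) = 13.009657, f(y_1) = -2.155484
y_2 = 1.140000 - (-2.155484)·(1.140000 - 2.160000)/(-2.155484 - (13.009657)) = 1.284977; f(y_2) = -1.075343
y_3 = 1.284977 - (-1.075343)·(1.284977 - 1.140000)/(-1.075343 - (-2.155484)) = 1.429310; f(y_3) = 0.248534
y_4 = 1.429310 - (0.248534)·(1.429310 - 1.284977)/(0.248534 - (-1.075343)) = 1.402214; f(y_4) = -0.021140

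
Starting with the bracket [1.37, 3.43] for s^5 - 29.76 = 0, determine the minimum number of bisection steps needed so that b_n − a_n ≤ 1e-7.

25

Initial width b − a = 3.43 − 1.37 = 2.060000.
After n steps the width is (b−a)/2^n; need (b−a)/2^n ≤ 1e-7.
So n ≥ log₂(2.060000/1e-7) = log₂(20600000.0000) ≈ 24.2961.
Hence n = 25.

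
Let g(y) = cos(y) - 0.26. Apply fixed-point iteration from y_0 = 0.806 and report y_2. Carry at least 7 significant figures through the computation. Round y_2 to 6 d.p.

0.647967

y_1 = g(0.806000) = 0.432390
y_2 = g(0.432390) = 0.647967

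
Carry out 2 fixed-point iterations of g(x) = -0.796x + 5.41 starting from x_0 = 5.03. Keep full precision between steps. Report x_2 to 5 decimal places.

4.29073

x_1 = g(5.030000) = 1.406120
x_2 = g(1.406120) = 4.290728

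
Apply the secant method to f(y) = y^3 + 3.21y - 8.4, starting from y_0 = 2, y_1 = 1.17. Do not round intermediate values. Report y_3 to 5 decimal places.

Secant update: y_(k+1) = y_k − f(y_k)·(y_k − y_(k-1))/(f(y_k) − f(y_(k-1))).
f(y_0) = 6.020000, f(y_1) = -3.042687
y_2 = 1.170000 - (-3.042687)·(1.170000 - 2.000000)/(-3.042687 - (6.020000)) = 1.448662; f(y_2) = -0.709598
y_3 = 1.448662 - (-0.709598)·(1.448662 - 1.170000)/(-0.709598 - (-3.042687)) = 1.533416; f(y_3) = 0.127888

1.53342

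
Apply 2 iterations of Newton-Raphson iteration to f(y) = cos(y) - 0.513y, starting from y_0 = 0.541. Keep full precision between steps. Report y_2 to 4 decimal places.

1.0213

f'(y) = -sin(y) - 0.513
y_0 = 0.541000: f = 0.579661, f' = -1.027993 → y_1 = 0.541000 - (0.579661)/(-1.027993) = 1.104876
y_1 = 1.104876: f = -0.117557, f' = -1.406409 → y_2 = 1.104876 - (-0.117557)/(-1.406409) = 1.021290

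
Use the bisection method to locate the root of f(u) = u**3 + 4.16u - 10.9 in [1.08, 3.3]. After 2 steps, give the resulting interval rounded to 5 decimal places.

[1.08000, 1.63500]

f(1.080000) = -5.147488, f(3.300000) = 38.765000 (opposite signs)
step 1: m = 2.190000, f(m) = 8.713859 > 0 → root in [1.080000, 2.190000]
step 2: m = 1.635000, f(m) = 0.272323 > 0 → root in [1.080000, 1.635000]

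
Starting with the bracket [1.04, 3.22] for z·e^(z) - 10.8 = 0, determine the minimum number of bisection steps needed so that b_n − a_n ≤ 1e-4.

15

Initial width b − a = 3.22 − 1.04 = 2.180000.
After n steps the width is (b−a)/2^n; need (b−a)/2^n ≤ 1e-4.
So n ≥ log₂(2.180000/1e-4) = log₂(21800.0000) ≈ 14.4120.
Hence n = 15.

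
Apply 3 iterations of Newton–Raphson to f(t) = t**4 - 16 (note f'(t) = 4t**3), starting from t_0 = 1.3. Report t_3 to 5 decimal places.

2.04743

t_0 = 1.300000: f = -13.143900, f' = 8.788000 → t_1 = 1.300000 - (-13.143900)/(8.788000) = 2.795665
t_1 = 2.795665: f = 45.085795, f' = 87.400751 → t_2 = 2.795665 - (45.085795)/(87.400751) = 2.279813
t_2 = 2.279813: f = 11.014507, f' = 47.397756 → t_3 = 2.279813 - (11.014507)/(47.397756) = 2.047429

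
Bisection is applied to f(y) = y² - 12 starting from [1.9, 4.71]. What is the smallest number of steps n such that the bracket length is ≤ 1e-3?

12

Initial width b − a = 4.71 − 1.9 = 2.810000.
After n steps the width is (b−a)/2^n; need (b−a)/2^n ≤ 1e-3.
So n ≥ log₂(2.810000/1e-3) = log₂(2810.0000) ≈ 11.4564.
Hence n = 12.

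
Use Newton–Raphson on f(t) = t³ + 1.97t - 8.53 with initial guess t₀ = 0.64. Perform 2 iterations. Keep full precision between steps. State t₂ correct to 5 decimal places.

f'(t) = 3t² + 1.97
t_0 = 0.640000: f = -7.007056, f' = 3.198800 → t_1 = 0.640000 - (-7.007056)/(3.198800) = 2.830526
t_1 = 2.830526: f = 19.723975, f' = 26.005640 → t_2 = 2.830526 - (19.723975)/(26.005640) = 2.072077

2.07208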